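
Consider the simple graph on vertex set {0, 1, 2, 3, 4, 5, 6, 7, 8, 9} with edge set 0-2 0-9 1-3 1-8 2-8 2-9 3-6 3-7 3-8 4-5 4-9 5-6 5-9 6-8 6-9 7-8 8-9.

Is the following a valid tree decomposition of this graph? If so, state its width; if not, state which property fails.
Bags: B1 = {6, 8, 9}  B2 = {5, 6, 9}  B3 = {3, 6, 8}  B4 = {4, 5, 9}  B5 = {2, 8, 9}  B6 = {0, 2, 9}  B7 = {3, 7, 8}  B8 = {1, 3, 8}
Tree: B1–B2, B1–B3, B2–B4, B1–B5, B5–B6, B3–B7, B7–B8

Checking the three conditions: (i) the bags cover all of {0, 1, 2, 3, 4, 5, 6, 7, 8, 9}; (ii) for each edge, some bag contains both endpoints; (iii) the bags containing any fixed vertex form a subtree. All hold, so the decomposition is valid with width 3 − 1 = 2.

Yes; width 2.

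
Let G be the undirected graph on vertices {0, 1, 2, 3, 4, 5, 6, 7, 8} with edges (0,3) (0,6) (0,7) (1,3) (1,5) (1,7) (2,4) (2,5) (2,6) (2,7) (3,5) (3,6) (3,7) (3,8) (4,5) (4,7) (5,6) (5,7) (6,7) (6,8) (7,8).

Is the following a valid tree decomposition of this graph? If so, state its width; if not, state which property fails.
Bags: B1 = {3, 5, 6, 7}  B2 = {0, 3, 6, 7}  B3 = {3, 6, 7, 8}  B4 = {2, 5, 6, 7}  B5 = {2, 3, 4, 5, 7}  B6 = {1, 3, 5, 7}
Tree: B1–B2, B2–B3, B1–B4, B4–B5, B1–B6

A tree decomposition must satisfy three properties: every vertex lies in some bag; for every edge, both endpoints lie together in some bag; and for every vertex, the bags containing it form a connected subtree. Here bags containing vertex 3 are not connected in the tree, so the decomposition is invalid.

No — bags containing vertex 3 are not connected in the tree.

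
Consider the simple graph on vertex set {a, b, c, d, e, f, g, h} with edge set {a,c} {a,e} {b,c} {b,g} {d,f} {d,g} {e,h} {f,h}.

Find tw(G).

A width-2 tree decomposition is:
Bags: B1 = {e, f, h}  B2 = {a, e, f}  B3 = {a, c, f}  B4 = {b, c, f}  B5 = {b, f, g}  B6 = {d, f, g}
Tree: B1–B2, B2–B3, B3–B4, B4–B5, B5–B6
Each bag holds 3 vertices, so the decomposition has width 2, which upper-bounds the treewidth. For the lower bound, G contains the cycle f–h–e–a–c–b–g–d–f, so G is not a forest; only forests have treewidth ≤ 1, hence tw(G) ≥ 2. Hence tw(G) = 2 exactly.

2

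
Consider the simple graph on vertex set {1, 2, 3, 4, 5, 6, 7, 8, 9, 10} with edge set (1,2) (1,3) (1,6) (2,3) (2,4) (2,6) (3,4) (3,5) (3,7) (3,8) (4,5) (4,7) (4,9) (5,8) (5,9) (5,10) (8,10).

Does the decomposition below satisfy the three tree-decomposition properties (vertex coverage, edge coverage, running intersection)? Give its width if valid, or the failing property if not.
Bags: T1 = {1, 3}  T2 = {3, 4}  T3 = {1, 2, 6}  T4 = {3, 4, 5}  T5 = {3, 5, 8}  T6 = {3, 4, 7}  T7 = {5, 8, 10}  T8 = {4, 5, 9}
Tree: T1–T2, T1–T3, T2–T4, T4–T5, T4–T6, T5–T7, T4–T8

No — edge (2,3) lies in no bag.

A tree decomposition must satisfy three properties: every vertex lies in some bag; for every edge, both endpoints lie together in some bag; and for every vertex, the bags containing it form a connected subtree. Here edge (2,3) lies in no bag, so the decomposition is invalid.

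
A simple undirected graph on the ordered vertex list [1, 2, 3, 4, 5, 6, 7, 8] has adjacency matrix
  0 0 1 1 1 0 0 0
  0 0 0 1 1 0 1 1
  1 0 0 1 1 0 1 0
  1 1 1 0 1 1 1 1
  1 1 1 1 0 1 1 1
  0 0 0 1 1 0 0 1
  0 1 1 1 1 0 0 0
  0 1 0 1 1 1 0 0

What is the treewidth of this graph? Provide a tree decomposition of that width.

Treewidth 3.
One optimal decomposition is:
Bags: B1 = {4, 5, 6, 8}  B2 = {2, 4, 5, 8}  B3 = {2, 4, 5, 7}  B4 = {3, 4, 5, 7}  B5 = {1, 3, 4, 5}
Tree: B1–B2, B2–B3, B3–B4, B4–B5

The largest bag has 4 vertices, giving width 3; this decomposition certifies tw(G) ≤ 3. On the other hand G contains the 4-clique {1, 3, 4, 5}. A clique must lie in a single bag of any decomposition, so no decomposition can have width below 3. Therefore the treewidth is 3.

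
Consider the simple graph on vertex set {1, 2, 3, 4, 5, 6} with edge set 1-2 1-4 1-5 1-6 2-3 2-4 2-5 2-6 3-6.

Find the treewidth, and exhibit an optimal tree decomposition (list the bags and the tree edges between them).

Treewidth 2.
One such decomposition:
Bags: B1 = {2, 3, 6}  B2 = {1, 2, 6}  B3 = {1, 2, 5}  B4 = {1, 2, 4}
Tree: B1–B2, B2–B3, B2–B4

The largest bag has 3 vertices, giving width 2; this decomposition certifies tw(G) ≤ 2. For the lower bound, the 3 vertices {1, 2, 4} are pairwise adjacent, and any tree decomposition puts a clique entirely inside one bag — forcing width ≥ 2. Therefore the treewidth is 2.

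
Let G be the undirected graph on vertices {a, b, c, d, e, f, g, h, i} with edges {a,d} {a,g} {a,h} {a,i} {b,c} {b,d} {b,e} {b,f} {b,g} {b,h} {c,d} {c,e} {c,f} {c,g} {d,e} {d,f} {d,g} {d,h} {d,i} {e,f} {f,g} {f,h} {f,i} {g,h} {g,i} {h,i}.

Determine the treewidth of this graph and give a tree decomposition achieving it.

Treewidth 4.
One such decomposition:
Bags: B1 = {a, d, g, h, i}  B2 = {d, f, g, h, i}  B3 = {b, d, f, g, h}  B4 = {b, c, d, f, g}  B5 = {b, c, d, e, f}
Tree: B1–B2, B2–B3, B3–B4, B4–B5

Every bag has size at most 5, so the width is 5 − 1 = 4 and tw(G) ≤ 4. On the other hand G contains the 5-clique {a, d, g, h, i}. A clique must lie in a single bag of any decomposition, so no decomposition can have width below 4. Combining the bounds, tw(G) = 4.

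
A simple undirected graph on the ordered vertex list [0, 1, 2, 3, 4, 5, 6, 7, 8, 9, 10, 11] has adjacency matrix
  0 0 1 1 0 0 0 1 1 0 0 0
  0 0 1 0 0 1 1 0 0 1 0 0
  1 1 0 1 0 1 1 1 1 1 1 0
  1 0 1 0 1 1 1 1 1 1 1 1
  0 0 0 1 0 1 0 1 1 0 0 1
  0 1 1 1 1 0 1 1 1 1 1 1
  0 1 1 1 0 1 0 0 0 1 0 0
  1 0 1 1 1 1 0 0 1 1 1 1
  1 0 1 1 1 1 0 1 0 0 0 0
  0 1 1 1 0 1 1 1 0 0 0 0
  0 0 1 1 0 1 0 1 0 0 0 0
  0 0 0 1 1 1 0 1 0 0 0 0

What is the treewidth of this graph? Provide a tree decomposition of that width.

Every bag has size at most 5, so the width is 5 − 1 = 4 and tw(G) ≤ 4. Conversely, {1, 2, 5, 6, 9} is a clique of size 5, and the vertices of any clique must share a bag in every tree decomposition; so some bag has ≥ 5 vertices and tw(G) ≥ 4. The upper and lower bounds meet at 4, so that is the treewidth.

Treewidth 4.
One optimal decomposition is:
Bags: B1 = {3, 4, 5, 7, 8}  B2 = {2, 3, 5, 7, 8}  B3 = {0, 2, 3, 7, 8}  B4 = {2, 3, 5, 7, 9}  B5 = {2, 3, 5, 6, 9}  B6 = {1, 2, 5, 6, 9}  B7 = {3, 4, 5, 7, 11}  B8 = {2, 3, 5, 7, 10}
Tree: B1–B2, B2–B3, B2–B4, B4–B5, B5–B6, B1–B7, B2–B8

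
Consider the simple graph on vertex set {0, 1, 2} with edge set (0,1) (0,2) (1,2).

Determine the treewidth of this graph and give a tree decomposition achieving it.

Treewidth 2.
One optimal decomposition is:
Bags: B1 = {0, 1, 2}
Tree: (single bag)

With just one bag of size 3, the width is 3 − 1 = 2, so tw(G) ≤ 2. For the lower bound, the 3 vertices {0, 1, 2} are pairwise adjacent, and any tree decomposition puts a clique entirely inside one bag — forcing width ≥ 2. Therefore the treewidth is 2.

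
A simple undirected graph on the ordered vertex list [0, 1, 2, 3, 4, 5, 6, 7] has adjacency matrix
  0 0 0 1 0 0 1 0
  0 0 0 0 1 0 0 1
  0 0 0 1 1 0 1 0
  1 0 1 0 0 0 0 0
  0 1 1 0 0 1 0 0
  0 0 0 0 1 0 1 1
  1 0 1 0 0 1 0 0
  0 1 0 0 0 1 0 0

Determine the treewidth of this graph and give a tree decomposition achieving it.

Every bag has size at most 3, so the width is 3 − 1 = 2 and tw(G) ≤ 2. Since 0–3–2–6–0 is a cycle in G, G is not acyclic. Forests are exactly the graphs of treewidth ≤ 1, so tw(G) ≥ 2. The upper and lower bounds meet at 2, so that is the treewidth.

Treewidth 2.
One such decomposition:
Bags: B1 = {0, 3, 6}  B2 = {2, 3, 6}  B3 = {2, 5, 6}  B4 = {2, 4, 5}  B5 = {4, 5, 7}  B6 = {1, 4, 7}
Tree: B1–B2, B2–B3, B3–B4, B4–B5, B5–B6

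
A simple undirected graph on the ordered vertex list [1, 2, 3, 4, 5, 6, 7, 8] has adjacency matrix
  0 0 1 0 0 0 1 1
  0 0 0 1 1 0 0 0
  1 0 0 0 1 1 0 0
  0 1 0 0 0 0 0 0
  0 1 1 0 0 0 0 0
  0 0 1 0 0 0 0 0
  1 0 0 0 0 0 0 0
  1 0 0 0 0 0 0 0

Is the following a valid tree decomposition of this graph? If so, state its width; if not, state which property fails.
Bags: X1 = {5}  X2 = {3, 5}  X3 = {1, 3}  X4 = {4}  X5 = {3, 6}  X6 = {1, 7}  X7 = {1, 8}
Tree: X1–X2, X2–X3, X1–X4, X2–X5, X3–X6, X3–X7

A tree decomposition must satisfy three properties: every vertex lies in some bag; for every edge, both endpoints lie together in some bag; and for every vertex, the bags containing it form a connected subtree. Here vertex 2 appears in no bag, so the decomposition is invalid.

No — vertex 2 appears in no bag.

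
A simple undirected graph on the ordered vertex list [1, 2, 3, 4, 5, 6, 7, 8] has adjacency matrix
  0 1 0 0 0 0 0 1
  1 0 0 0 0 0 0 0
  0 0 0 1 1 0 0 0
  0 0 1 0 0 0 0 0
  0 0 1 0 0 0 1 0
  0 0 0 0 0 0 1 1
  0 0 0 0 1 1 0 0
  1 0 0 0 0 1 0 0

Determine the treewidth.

1

A width-1 tree decomposition is:
Bags: B1 = {1, 2}  B2 = {1, 8}  B3 = {6, 8}  B4 = {6, 7}  B5 = {5, 7}  B6 = {3, 5}  B7 = {3, 4}
Tree: B1–B2, B2–B3, B3–B4, B4–B5, B5–B6, B6–B7
The largest bag has 2 vertices, giving width 1; this decomposition certifies tw(G) ≤ 1. Since G has at least one edge (e.g. 2–1), it is not an edgeless graph, so tw(G) ≥ 1. Hence tw(G) = 1 exactly.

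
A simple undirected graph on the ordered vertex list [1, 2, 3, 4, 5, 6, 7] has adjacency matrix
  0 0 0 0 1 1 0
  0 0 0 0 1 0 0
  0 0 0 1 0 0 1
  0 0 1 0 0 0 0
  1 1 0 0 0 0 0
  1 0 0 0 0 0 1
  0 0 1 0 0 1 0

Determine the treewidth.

1

A width-1 tree decomposition is:
Bags: B1 = {3, 4}  B2 = {3, 7}  B3 = {6, 7}  B4 = {1, 6}  B5 = {1, 5}  B6 = {2, 5}
Tree: B1–B2, B2–B3, B3–B4, B4–B5, B5–B6
Each bag holds 2 vertices, so the decomposition has width 1, which upper-bounds the treewidth. G has an edge, so its treewidth is at least 1. The upper and lower bounds meet at 1, so that is the treewidth.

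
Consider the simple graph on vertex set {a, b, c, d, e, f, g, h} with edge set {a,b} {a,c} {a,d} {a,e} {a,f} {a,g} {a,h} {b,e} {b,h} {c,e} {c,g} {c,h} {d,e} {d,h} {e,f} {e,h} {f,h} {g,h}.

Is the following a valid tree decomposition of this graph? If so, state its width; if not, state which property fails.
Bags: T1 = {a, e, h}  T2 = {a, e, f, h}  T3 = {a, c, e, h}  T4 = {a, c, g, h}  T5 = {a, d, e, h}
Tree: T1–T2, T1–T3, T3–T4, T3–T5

A tree decomposition must satisfy three properties: every vertex lies in some bag; for every edge, both endpoints lie together in some bag; and for every vertex, the bags containing it form a connected subtree. Here vertex b appears in no bag, so the decomposition is invalid.

No — vertex b appears in no bag.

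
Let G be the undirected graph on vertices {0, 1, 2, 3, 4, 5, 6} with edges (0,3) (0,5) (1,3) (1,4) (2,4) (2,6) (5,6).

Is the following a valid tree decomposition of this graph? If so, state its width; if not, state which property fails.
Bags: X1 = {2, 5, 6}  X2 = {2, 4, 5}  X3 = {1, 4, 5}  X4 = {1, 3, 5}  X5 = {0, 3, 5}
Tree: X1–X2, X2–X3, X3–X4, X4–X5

Checking the three conditions: (i) the bags cover all of {0, 1, 2, 3, 4, 5, 6}; (ii) for each edge, some bag contains both endpoints; (iii) the bags containing any fixed vertex form a subtree. All hold, so the decomposition is valid with width 3 − 1 = 2.

Yes; width 2.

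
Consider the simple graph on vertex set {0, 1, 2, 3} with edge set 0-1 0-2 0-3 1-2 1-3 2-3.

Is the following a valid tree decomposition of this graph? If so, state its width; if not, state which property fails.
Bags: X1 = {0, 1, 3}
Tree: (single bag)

No — vertex 2 appears in no bag.

A tree decomposition must satisfy three properties: every vertex lies in some bag; for every edge, both endpoints lie together in some bag; and for every vertex, the bags containing it form a connected subtree. Here vertex 2 appears in no bag, so the decomposition is invalid.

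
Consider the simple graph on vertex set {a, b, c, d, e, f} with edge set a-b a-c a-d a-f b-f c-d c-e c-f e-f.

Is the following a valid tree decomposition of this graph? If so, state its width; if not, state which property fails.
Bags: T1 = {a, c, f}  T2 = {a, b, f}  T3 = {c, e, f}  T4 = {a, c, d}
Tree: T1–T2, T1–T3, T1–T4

Yes; width 2.

Checking the three conditions: (i) the bags cover all of {a, b, c, d, e, f}; (ii) for each edge, some bag contains both endpoints; (iii) the bags containing any fixed vertex form a subtree. All hold, so the decomposition is valid with width 3 − 1 = 2.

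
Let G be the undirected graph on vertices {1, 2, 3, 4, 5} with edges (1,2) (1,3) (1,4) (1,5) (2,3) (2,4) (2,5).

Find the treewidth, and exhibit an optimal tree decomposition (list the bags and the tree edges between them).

Treewidth 2.
Bags: B1 = {1, 2, 4}  B2 = {1, 2, 3}  B3 = {1, 2, 5}
Tree: B1–B2, B2–B3

Every bag has size at most 3, so the width is 3 − 1 = 2 and tw(G) ≤ 2. On the other hand G contains the 3-clique {1, 2, 3}. A clique must lie in a single bag of any decomposition, so no decomposition can have width below 2. Therefore the treewidth is 2.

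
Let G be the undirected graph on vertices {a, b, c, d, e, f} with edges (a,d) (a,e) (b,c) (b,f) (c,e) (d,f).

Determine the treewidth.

A width-2 tree decomposition is:
Bags: B1 = {a, d, f}  B2 = {a, b, f}  B3 = {a, b, c}  B4 = {a, c, e}
Tree: B1–B2, B2–B3, B3–B4
Every bag has size at most 3, so the width is 3 − 1 = 2 and tw(G) ≤ 2. For the lower bound, G contains the cycle a–d–f–b–c–e–a, so G is not a forest; only forests have treewidth ≤ 1, hence tw(G) ≥ 2. Hence tw(G) = 2 exactly.

2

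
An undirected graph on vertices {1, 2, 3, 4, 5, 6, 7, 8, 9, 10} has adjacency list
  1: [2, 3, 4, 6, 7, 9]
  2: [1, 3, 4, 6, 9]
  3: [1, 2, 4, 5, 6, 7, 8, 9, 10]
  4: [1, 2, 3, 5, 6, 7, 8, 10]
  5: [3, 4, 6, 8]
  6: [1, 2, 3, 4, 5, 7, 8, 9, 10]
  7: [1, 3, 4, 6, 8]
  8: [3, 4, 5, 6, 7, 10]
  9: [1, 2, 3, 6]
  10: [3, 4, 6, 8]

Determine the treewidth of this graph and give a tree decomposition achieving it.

Treewidth 4.
One such decomposition:
Bags: B1 = {3, 4, 5, 6, 8}  B2 = {3, 4, 6, 7, 8}  B3 = {1, 3, 4, 6, 7}  B4 = {1, 2, 3, 4, 6}  B5 = {3, 4, 6, 8, 10}  B6 = {1, 2, 3, 6, 9}
Tree: B1–B2, B2–B3, B3–B4, B2–B5, B4–B6

The largest bag has 5 vertices, giving width 4; this decomposition certifies tw(G) ≤ 4. On the other hand G contains the 5-clique {1, 2, 3, 6, 9}. A clique must lie in a single bag of any decomposition, so no decomposition can have width below 4. Therefore the treewidth is 4.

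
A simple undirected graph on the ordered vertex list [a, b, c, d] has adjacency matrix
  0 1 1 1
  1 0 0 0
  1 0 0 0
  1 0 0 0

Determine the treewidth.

1

A width-1 tree decomposition is:
Bags: B1 = {a, b}  B2 = {a, d}  B3 = {a, c}
Tree: B1–B2, B2–B3
Every bag has size at most 2, so the width is 2 − 1 = 1 and tw(G) ≤ 1. Since G has at least one edge (e.g. b–a), it is not an edgeless graph, so tw(G) ≥ 1. Combining the bounds, tw(G) = 1.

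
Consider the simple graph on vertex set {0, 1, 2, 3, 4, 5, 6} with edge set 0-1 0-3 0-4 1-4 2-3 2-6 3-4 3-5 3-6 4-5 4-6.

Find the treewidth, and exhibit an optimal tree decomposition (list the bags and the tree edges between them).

Treewidth 2.
One such decomposition:
Bags: B1 = {0, 3, 4}  B2 = {0, 1, 4}  B3 = {3, 4, 5}  B4 = {3, 4, 6}  B5 = {2, 3, 6}
Tree: B1–B2, B1–B3, B3–B4, B4–B5

The largest bag has 3 vertices, giving width 2; this decomposition certifies tw(G) ≤ 2. On the other hand G contains the 3-clique {0, 1, 4}. A clique must lie in a single bag of any decomposition, so no decomposition can have width below 2. Hence tw(G) = 2 exactly.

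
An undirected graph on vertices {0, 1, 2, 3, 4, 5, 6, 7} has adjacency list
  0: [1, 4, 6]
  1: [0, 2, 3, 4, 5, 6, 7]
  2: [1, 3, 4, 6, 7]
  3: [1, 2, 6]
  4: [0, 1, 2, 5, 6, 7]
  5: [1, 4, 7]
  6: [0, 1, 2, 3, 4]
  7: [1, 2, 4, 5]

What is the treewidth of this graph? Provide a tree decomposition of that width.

Each bag holds 4 vertices, so the decomposition has width 3, which upper-bounds the treewidth. For the lower bound, the 4 vertices {1, 2, 3, 6} are pairwise adjacent, and any tree decomposition puts a clique entirely inside one bag — forcing width ≥ 3. The upper and lower bounds meet at 3, so that is the treewidth.

Treewidth 3.
Bags: B1 = {1, 2, 4, 6}  B2 = {0, 1, 4, 6}  B3 = {1, 2, 3, 6}  B4 = {1, 2, 4, 7}  B5 = {1, 4, 5, 7}
Tree: B1–B2, B1–B3, B1–B4, B4–B5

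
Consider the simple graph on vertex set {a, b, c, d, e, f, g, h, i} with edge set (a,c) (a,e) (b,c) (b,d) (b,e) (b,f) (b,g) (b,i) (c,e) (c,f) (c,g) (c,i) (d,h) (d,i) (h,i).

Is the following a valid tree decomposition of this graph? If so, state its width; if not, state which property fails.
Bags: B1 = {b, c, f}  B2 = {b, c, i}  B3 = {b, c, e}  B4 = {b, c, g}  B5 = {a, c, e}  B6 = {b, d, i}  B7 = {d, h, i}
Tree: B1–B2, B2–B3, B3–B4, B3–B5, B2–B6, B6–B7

Yes; width 2.

Vertex coverage: the bags together contain {a, b, c, d, e, f, g, h, i}, the full vertex set. Edge coverage: each edge of G has both endpoints in at least one bag. Running intersection: for every vertex, the bags containing it form a connected subtree. All three properties hold, so this is a valid tree decomposition of width max|bag| − 1 = 2, and hence tw(G) ≤ 2.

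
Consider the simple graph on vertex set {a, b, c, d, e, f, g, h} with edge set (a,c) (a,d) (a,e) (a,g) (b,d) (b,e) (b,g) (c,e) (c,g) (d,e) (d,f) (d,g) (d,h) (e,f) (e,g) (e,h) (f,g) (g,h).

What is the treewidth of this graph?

A width-3 tree decomposition is:
Bags: B1 = {d, e, g, h}  B2 = {b, d, e, g}  B3 = {a, d, e, g}  B4 = {a, c, e, g}  B5 = {d, e, f, g}
Tree: B1–B2, B2–B3, B3–B4, B3–B5
Each bag holds 4 vertices, so the decomposition has width 3, which upper-bounds the treewidth. Conversely, {d, e, g, h} is a clique of size 4, and the vertices of any clique must share a bag in every tree decomposition; so some bag has ≥ 4 vertices and tw(G) ≥ 3. Therefore the treewidth is 3.

3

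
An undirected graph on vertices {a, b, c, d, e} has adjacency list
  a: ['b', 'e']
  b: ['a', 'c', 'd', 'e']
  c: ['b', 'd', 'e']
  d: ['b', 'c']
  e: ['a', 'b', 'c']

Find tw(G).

2

A width-2 tree decomposition is:
Bags: B1 = {b, c, e}  B2 = {b, c, d}  B3 = {a, b, e}
Tree: B1–B2, B1–B3
The largest bag has 3 vertices, giving width 2; this decomposition certifies tw(G) ≤ 2. Conversely, {b, c, d} is a clique of size 3, and the vertices of any clique must share a bag in every tree decomposition; so some bag has ≥ 3 vertices and tw(G) ≥ 2. The upper and lower bounds meet at 2, so that is the treewidth.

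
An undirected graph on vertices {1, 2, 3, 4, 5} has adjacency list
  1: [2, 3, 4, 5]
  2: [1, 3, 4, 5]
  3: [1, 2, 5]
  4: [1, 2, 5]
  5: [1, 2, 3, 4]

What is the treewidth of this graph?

A width-3 tree decomposition is:
Bags: B1 = {1, 2, 3, 5}  B2 = {1, 2, 4, 5}
Tree: B1–B2
Every bag has size at most 4, so the width is 4 − 1 = 3 and tw(G) ≤ 3. On the other hand G contains the 4-clique {1, 2, 3, 5}. A clique must lie in a single bag of any decomposition, so no decomposition can have width below 3. The upper and lower bounds meet at 3, so that is the treewidth.

3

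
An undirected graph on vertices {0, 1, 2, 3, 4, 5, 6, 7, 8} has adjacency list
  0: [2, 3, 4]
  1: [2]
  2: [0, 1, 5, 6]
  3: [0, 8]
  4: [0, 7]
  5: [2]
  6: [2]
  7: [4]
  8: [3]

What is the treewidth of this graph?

A width-1 tree decomposition is:
Bags: B1 = {1, 2}  B2 = {0, 2}  B3 = {2, 5}  B4 = {0, 3}  B5 = {0, 4}  B6 = {2, 6}  B7 = {4, 7}  B8 = {3, 8}
Tree: B1–B2, B1–B3, B2–B4, B2–B5, B2–B6, B5–B7, B4–B8
Each bag holds 2 vertices, so the decomposition has width 1, which upper-bounds the treewidth. G has an edge, so its treewidth is at least 1. Combining the bounds, tw(G) = 1.

1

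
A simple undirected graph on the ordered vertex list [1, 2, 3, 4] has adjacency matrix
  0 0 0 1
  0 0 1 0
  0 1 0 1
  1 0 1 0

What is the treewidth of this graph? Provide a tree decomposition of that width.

Each bag holds 2 vertices, so the decomposition has width 1, which upper-bounds the treewidth. Any graph with an edge has treewidth ≥ 1, and G has the edge 2–3. Therefore the treewidth is 1.

Treewidth 1.
One such decomposition:
Bags: B1 = {2, 3}  B2 = {3, 4}  B3 = {1, 4}
Tree: B1–B2, B2–B3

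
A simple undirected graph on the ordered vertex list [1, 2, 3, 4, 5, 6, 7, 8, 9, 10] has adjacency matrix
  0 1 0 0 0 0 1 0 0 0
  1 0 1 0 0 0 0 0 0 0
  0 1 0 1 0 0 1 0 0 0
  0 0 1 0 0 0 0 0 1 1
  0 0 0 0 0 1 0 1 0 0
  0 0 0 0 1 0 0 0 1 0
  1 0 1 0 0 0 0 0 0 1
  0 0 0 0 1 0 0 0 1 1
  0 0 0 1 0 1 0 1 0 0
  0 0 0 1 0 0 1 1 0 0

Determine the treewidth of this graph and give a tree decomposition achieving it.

Treewidth 2.
Bags: B1 = {1, 2, 3}  B2 = {1, 3, 7}  B3 = {3, 4, 7}  B4 = {4, 7, 10}  B5 = {4, 9, 10}  B6 = {8, 9, 10}  B7 = {6, 8, 9}  B8 = {5, 6, 8}
Tree: B1–B2, B2–B3, B3–B4, B4–B5, B5–B6, B6–B7, B7–B8

Every bag has size at most 3, so the width is 3 − 1 = 2 and tw(G) ≤ 2. The edges 2–1–7–3–2 form a cycle, so G is not a tree and its treewidth is at least 2. Combining the bounds, tw(G) = 2.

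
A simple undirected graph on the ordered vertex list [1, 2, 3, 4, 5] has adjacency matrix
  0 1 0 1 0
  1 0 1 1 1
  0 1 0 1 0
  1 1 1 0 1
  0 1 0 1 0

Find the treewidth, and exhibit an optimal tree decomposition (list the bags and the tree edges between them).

Every bag has size at most 3, so the width is 3 − 1 = 2 and tw(G) ≤ 2. Conversely, {1, 2, 4} is a clique of size 3, and the vertices of any clique must share a bag in every tree decomposition; so some bag has ≥ 3 vertices and tw(G) ≥ 2. Combining the bounds, tw(G) = 2.

Treewidth 2.
Bags: B1 = {2, 3, 4}  B2 = {2, 4, 5}  B3 = {1, 2, 4}
Tree: B1–B2, B2–B3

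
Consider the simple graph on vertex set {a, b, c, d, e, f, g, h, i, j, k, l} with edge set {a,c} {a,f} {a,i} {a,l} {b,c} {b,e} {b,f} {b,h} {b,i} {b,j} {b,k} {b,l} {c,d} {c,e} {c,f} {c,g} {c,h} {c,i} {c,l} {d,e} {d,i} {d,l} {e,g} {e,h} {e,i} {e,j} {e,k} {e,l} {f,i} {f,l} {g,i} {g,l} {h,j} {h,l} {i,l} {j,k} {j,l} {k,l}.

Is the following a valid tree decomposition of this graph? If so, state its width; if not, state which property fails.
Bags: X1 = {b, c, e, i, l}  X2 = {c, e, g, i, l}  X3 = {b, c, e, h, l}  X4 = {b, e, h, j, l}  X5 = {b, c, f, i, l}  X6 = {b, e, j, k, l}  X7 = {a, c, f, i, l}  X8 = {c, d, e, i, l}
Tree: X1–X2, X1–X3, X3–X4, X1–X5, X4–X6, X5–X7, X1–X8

Checking the three conditions: (i) the bags cover all of {a, b, c, d, e, f, g, h, i, j, k, l}; (ii) for each edge, some bag contains both endpoints; (iii) the bags containing any fixed vertex form a subtree. All hold, so the decomposition is valid with width 5 − 1 = 4.

Yes; width 4.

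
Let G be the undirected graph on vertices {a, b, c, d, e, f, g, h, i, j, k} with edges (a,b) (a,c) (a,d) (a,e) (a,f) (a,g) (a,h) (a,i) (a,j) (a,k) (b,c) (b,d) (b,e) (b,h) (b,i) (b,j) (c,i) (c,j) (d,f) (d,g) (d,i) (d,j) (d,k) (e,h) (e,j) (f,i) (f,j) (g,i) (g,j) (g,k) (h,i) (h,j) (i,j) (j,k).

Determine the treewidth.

4

A width-4 tree decomposition is:
Bags: B1 = {a, b, h, i, j}  B2 = {a, b, e, h, j}  B3 = {a, b, d, i, j}  B4 = {a, b, c, i, j}  B5 = {a, d, g, i, j}  B6 = {a, d, f, i, j}  B7 = {a, d, g, j, k}
Tree: B1–B2, B1–B3, B3–B4, B3–B5, B5–B6, B5–B7
Each bag holds 5 vertices, so the decomposition has width 4, which upper-bounds the treewidth. Conversely, {a, b, e, h, j} is a clique of size 5, and the vertices of any clique must share a bag in every tree decomposition; so some bag has ≥ 5 vertices and tw(G) ≥ 4. Combining the bounds, tw(G) = 4.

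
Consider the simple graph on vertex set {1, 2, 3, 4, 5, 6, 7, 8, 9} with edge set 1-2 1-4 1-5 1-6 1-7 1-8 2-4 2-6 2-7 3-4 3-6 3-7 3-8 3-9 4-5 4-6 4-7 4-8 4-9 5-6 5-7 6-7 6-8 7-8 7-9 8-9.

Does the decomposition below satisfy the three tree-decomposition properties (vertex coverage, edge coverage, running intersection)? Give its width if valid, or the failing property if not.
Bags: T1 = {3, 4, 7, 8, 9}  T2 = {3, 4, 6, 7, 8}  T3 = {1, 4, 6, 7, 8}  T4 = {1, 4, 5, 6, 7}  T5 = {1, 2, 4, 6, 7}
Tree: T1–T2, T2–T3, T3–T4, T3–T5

Yes; width 4.

Checking the three conditions: (i) the bags cover all of {1, 2, 3, 4, 5, 6, 7, 8, 9}; (ii) for each edge, some bag contains both endpoints; (iii) the bags containing any fixed vertex form a subtree. All hold, so the decomposition is valid with width 5 − 1 = 4.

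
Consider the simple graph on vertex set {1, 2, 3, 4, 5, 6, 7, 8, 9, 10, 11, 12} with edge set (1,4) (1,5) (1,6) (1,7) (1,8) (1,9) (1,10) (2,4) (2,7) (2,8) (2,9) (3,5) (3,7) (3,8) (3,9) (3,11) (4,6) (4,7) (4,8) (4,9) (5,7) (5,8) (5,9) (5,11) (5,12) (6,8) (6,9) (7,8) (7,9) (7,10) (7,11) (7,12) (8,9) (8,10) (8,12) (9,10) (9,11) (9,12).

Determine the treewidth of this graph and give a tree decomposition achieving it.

Every bag has size at most 5, so the width is 5 − 1 = 4 and tw(G) ≤ 4. Conversely, {1, 4, 6, 8, 9} is a clique of size 5, and the vertices of any clique must share a bag in every tree decomposition; so some bag has ≥ 5 vertices and tw(G) ≥ 4. Hence tw(G) = 4 exactly.

Treewidth 4.
Bags: B1 = {1, 5, 7, 8, 9}  B2 = {1, 4, 7, 8, 9}  B3 = {3, 5, 7, 8, 9}  B4 = {1, 7, 8, 9, 10}  B5 = {2, 4, 7, 8, 9}  B6 = {1, 4, 6, 8, 9}  B7 = {3, 5, 7, 9, 11}  B8 = {5, 7, 8, 9, 12}
Tree: B1–B2, B1–B3, B1–B4, B2–B5, B2–B6, B3–B7, B3–B8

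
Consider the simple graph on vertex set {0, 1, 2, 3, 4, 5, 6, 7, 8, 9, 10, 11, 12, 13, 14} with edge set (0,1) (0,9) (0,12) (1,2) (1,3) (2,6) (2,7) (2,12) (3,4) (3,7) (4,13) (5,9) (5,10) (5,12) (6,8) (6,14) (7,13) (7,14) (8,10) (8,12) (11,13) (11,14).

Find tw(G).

A width-3 tree decomposition is:
Bags: B1 = {0, 5, 9, 10}  B2 = {0, 5, 10, 12}  B3 = {0, 8, 10, 12}  B4 = {0, 1, 8, 12}  B5 = {1, 2, 8, 12}  B6 = {1, 2, 6, 8}  B7 = {1, 2, 3, 6}  B8 = {2, 3, 6, 7}  B9 = {3, 6, 7, 14}  B10 = {3, 4, 7, 14}  B11 = {4, 7, 13, 14}  B12 = {4, 11, 13, 14}
Tree: B1–B2, B2–B3, B3–B4, B4–B5, B5–B6, B6–B7, B7–B8, B8–B9, B9–B10, B10–B11, B11–B12
Every bag has size at most 4, so the width is 4 − 1 = 3 and tw(G) ≤ 3. For the lower bound: the 4 vertex sets {5,9,10}, {0}, {12}, {1,2,6,8} are disjoint, each induces a connected subgraph, and every pair is joined by at least one edge of G. Contracting each set to a single vertex therefore yields K_{4} as a minor, and since treewidth is minor-monotone, tw(G) ≥ tw(K_{4}) = 3. Hence tw(G) = 3 exactly.

3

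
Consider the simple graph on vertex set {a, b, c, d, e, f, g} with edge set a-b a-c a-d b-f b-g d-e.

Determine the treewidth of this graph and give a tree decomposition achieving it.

Each bag holds 2 vertices, so the decomposition has width 1, which upper-bounds the treewidth. G has an edge, so its treewidth is at least 1. Therefore the treewidth is 1.

Treewidth 1.
One optimal decomposition is:
Bags: B1 = {a, b}  B2 = {a, d}  B3 = {b, g}  B4 = {b, f}  B5 = {a, c}  B6 = {d, e}
Tree: B1–B2, B1–B3, B3–B4, B2–B5, B2–B6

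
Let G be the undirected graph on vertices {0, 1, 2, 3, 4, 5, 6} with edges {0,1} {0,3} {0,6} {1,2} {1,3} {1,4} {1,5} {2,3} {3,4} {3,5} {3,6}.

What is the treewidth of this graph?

2

A width-2 tree decomposition is:
Bags: B1 = {0, 3, 6}  B2 = {0, 1, 3}  B3 = {1, 3, 5}  B4 = {1, 3, 4}  B5 = {1, 2, 3}
Tree: B1–B2, B2–B3, B3–B4, B3–B5
Every bag has size at most 3, so the width is 3 − 1 = 2 and tw(G) ≤ 2. For the lower bound, the 3 vertices {0, 1, 3} are pairwise adjacent, and any tree decomposition puts a clique entirely inside one bag — forcing width ≥ 2. The upper and lower bounds meet at 2, so that is the treewidth.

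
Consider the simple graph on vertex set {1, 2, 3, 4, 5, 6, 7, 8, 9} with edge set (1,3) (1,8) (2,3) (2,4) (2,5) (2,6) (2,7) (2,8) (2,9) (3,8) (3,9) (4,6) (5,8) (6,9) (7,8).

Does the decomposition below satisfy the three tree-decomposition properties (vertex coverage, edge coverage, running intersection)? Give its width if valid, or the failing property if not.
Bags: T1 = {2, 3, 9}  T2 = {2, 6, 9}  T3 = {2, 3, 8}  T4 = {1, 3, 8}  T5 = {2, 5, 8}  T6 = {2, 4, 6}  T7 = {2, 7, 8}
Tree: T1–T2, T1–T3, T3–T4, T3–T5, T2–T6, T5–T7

Checking the three conditions: (i) the bags cover all of {1, 2, 3, 4, 5, 6, 7, 8, 9}; (ii) for each edge, some bag contains both endpoints; (iii) the bags containing any fixed vertex form a subtree. All hold, so the decomposition is valid with width 3 − 1 = 2.

Yes; width 2.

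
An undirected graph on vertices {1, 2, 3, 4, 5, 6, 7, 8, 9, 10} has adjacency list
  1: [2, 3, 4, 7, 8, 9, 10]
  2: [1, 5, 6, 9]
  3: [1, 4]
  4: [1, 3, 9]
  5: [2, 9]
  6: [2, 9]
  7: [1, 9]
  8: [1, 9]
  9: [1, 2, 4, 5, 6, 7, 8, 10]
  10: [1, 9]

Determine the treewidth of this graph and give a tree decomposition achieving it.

Treewidth 2.
Bags: B1 = {2, 5, 9}  B2 = {1, 2, 9}  B3 = {1, 4, 9}  B4 = {1, 9, 10}  B5 = {1, 7, 9}  B6 = {1, 8, 9}  B7 = {1, 3, 4}  B8 = {2, 6, 9}
Tree: B1–B2, B2–B3, B3–B4, B4–B5, B5–B6, B3–B7, B2–B8

Every bag has size at most 3, so the width is 3 − 1 = 2 and tw(G) ≤ 2. For the lower bound, the 3 vertices {1, 2, 9} are pairwise adjacent, and any tree decomposition puts a clique entirely inside one bag — forcing width ≥ 2. Combining the bounds, tw(G) = 2.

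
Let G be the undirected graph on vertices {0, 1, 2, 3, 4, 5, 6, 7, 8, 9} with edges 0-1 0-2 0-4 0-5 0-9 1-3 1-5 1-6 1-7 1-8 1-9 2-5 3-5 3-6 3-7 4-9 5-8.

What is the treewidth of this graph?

A width-2 tree decomposition is:
Bags: B1 = {0, 1, 5}  B2 = {0, 1, 9}  B3 = {1, 3, 5}  B4 = {0, 2, 5}  B5 = {1, 3, 7}  B6 = {1, 5, 8}  B7 = {1, 3, 6}  B8 = {0, 4, 9}
Tree: B1–B2, B1–B3, B1–B4, B3–B5, B1–B6, B3–B7, B2–B8
The largest bag has 3 vertices, giving width 2; this decomposition certifies tw(G) ≤ 2. On the other hand G contains the 3-clique {0, 1, 9}. A clique must lie in a single bag of any decomposition, so no decomposition can have width below 2. Combining the bounds, tw(G) = 2.

2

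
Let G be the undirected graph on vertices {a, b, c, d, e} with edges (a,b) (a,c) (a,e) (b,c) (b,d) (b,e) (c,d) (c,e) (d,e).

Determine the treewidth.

A width-3 tree decomposition is:
Bags: B1 = {b, c, d, e}  B2 = {a, b, c, e}
Tree: B1–B2
The largest bag has 4 vertices, giving width 3; this decomposition certifies tw(G) ≤ 3. For the lower bound, the 4 vertices {b, c, d, e} are pairwise adjacent, and any tree decomposition puts a clique entirely inside one bag — forcing width ≥ 3. Hence tw(G) = 3 exactly.

3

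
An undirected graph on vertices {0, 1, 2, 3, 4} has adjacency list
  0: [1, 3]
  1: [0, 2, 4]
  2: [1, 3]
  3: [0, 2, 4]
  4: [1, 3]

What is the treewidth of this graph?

A width-2 tree decomposition is:
Bags: B1 = {1, 2, 3}  B2 = {0, 1, 3}  B3 = {1, 3, 4}
Tree: B1–B2, B2–B3
Every bag has size at most 3, so the width is 3 − 1 = 2 and tw(G) ≤ 2. Since 1–2–3–0–1 is a cycle in G, G is not acyclic. Forests are exactly the graphs of treewidth ≤ 1, so tw(G) ≥ 2. Therefore the treewidth is 2.

2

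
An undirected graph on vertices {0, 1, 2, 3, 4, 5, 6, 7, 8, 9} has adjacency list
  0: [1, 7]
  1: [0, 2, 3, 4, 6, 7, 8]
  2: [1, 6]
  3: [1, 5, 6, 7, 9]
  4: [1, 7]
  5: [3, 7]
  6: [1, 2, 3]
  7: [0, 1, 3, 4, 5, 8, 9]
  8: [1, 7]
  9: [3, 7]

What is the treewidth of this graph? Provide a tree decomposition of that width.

Treewidth 2.
One such decomposition:
Bags: B1 = {1, 3, 7}  B2 = {1, 7, 8}  B3 = {1, 4, 7}  B4 = {3, 5, 7}  B5 = {3, 7, 9}  B6 = {1, 3, 6}  B7 = {1, 2, 6}  B8 = {0, 1, 7}
Tree: B1–B2, B2–B3, B1–B4, B1–B5, B1–B6, B6–B7, B1–B8

Every bag has size at most 3, so the width is 3 − 1 = 2 and tw(G) ≤ 2. Conversely, {1, 2, 6} is a clique of size 3, and the vertices of any clique must share a bag in every tree decomposition; so some bag has ≥ 3 vertices and tw(G) ≥ 2. Combining the bounds, tw(G) = 2.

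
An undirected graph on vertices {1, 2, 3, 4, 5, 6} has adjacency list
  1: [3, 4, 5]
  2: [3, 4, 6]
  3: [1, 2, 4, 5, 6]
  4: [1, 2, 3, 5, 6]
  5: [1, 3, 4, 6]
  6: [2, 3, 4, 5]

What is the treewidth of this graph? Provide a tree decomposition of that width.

Treewidth 3.
One optimal decomposition is:
Bags: B1 = {2, 3, 4, 6}  B2 = {3, 4, 5, 6}  B3 = {1, 3, 4, 5}
Tree: B1–B2, B2–B3

Each bag holds 4 vertices, so the decomposition has width 3, which upper-bounds the treewidth. For the lower bound, the 4 vertices {2, 3, 4, 6} are pairwise adjacent, and any tree decomposition puts a clique entirely inside one bag — forcing width ≥ 3. The upper and lower bounds meet at 3, so that is the treewidth.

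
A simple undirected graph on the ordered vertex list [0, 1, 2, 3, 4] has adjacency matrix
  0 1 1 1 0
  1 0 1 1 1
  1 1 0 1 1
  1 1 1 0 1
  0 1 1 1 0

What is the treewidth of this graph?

A width-3 tree decomposition is:
Bags: B1 = {1, 2, 3, 4}  B2 = {0, 1, 2, 3}
Tree: B1–B2
Each bag holds 4 vertices, so the decomposition has width 3, which upper-bounds the treewidth. Conversely, {0, 1, 2, 3} is a clique of size 4, and the vertices of any clique must share a bag in every tree decomposition; so some bag has ≥ 4 vertices and tw(G) ≥ 3. Therefore the treewidth is 3.

3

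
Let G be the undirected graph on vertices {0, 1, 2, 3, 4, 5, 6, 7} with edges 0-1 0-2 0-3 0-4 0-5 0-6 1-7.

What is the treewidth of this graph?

A width-1 tree decomposition is:
Bags: B1 = {0, 4}  B2 = {0, 5}  B3 = {0, 2}  B4 = {0, 1}  B5 = {1, 7}  B6 = {0, 6}  B7 = {0, 3}
Tree: B1–B2, B1–B3, B1–B4, B4–B5, B1–B6, B2–B7
Every bag has size at most 2, so the width is 2 − 1 = 1 and tw(G) ≤ 1. Any graph with an edge has treewidth ≥ 1, and G has the edge 4–0. Combining the bounds, tw(G) = 1.

1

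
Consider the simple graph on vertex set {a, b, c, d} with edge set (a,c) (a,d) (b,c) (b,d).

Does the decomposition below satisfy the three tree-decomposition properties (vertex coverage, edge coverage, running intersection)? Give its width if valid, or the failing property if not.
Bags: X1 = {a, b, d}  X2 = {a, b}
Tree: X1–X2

A tree decomposition must satisfy three properties: every vertex lies in some bag; for every edge, both endpoints lie together in some bag; and for every vertex, the bags containing it form a connected subtree. Here vertex c appears in no bag, so the decomposition is invalid.

No — vertex c appears in no bag.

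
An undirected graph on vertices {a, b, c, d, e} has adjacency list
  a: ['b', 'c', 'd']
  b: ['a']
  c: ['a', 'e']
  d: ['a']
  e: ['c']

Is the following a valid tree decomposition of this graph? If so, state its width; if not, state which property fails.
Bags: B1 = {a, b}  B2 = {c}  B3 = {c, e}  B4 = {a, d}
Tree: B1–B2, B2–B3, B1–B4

A tree decomposition must satisfy three properties: every vertex lies in some bag; for every edge, both endpoints lie together in some bag; and for every vertex, the bags containing it form a connected subtree. Here edge (a,c) lies in no bag, so the decomposition is invalid.

No — edge (a,c) lies in no bag.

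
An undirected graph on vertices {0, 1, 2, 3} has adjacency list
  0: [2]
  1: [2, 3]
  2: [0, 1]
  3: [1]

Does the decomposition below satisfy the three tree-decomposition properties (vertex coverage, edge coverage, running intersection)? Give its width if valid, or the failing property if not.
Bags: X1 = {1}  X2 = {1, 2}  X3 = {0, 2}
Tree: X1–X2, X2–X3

A tree decomposition must satisfy three properties: every vertex lies in some bag; for every edge, both endpoints lie together in some bag; and for every vertex, the bags containing it form a connected subtree. Here vertex 3 appears in no bag, so the decomposition is invalid.

No — vertex 3 appears in no bag.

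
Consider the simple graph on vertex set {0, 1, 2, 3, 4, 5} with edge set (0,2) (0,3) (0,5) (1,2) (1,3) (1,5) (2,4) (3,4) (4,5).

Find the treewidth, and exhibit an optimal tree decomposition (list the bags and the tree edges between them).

The largest bag has 4 vertices, giving width 3; this decomposition certifies tw(G) ≤ 3. For the lower bound: the 4 vertex sets {1,5}, {3,4}, {0}, {2} are disjoint, each induces a connected subgraph, and every pair is joined by at least one edge of G. Contracting each set to a single vertex therefore yields K_{4} as a minor, and since treewidth is minor-monotone, tw(G) ≥ tw(K_{4}) = 3. Hence tw(G) = 3 exactly.

Treewidth 3.
One optimal decomposition is:
Bags: B1 = {0, 1, 4, 5}  B2 = {0, 1, 3, 4}  B3 = {0, 1, 2, 4}
Tree: B1–B2, B2–B3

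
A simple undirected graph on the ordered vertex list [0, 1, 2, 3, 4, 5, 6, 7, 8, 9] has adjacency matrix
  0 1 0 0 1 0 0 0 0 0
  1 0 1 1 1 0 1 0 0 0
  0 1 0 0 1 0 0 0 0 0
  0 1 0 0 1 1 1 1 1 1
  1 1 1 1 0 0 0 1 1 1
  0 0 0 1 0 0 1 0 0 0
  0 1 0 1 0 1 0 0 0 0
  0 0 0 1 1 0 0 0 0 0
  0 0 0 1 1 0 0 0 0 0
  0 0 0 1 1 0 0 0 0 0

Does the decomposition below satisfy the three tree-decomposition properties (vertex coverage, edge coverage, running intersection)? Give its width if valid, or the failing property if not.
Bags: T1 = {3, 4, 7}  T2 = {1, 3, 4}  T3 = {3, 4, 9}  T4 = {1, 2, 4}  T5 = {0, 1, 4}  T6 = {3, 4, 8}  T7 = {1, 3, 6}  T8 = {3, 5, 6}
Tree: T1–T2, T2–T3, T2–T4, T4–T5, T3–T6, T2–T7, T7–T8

Yes; width 2.

Vertex coverage: the bags together contain {0, 1, 2, 3, 4, 5, 6, 7, 8, 9}, the full vertex set. Edge coverage: each edge of G has both endpoints in at least one bag. Running intersection: for every vertex, the bags containing it form a connected subtree. All three properties hold, so this is a valid tree decomposition of width max|bag| − 1 = 2, and hence tw(G) ≤ 2.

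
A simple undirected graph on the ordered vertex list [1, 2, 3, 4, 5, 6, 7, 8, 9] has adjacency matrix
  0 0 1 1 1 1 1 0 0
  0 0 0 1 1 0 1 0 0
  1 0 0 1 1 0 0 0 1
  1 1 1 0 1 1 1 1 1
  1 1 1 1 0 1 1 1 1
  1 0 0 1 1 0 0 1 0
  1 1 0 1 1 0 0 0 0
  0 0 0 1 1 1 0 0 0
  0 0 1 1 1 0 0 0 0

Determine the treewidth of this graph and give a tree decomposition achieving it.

Treewidth 3.
One optimal decomposition is:
Bags: B1 = {3, 4, 5, 9}  B2 = {1, 3, 4, 5}  B3 = {1, 4, 5, 7}  B4 = {1, 4, 5, 6}  B5 = {2, 4, 5, 7}  B6 = {4, 5, 6, 8}
Tree: B1–B2, B2–B3, B2–B4, B3–B5, B4–B6

Each bag holds 4 vertices, so the decomposition has width 3, which upper-bounds the treewidth. For the lower bound, the 4 vertices {4, 5, 6, 8} are pairwise adjacent, and any tree decomposition puts a clique entirely inside one bag — forcing width ≥ 3. The upper and lower bounds meet at 3, so that is the treewidth.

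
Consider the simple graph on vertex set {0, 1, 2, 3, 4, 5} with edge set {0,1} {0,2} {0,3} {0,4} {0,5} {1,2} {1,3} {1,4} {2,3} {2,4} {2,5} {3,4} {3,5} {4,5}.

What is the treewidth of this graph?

A width-4 tree decomposition is:
Bags: B1 = {0, 1, 2, 3, 4}  B2 = {0, 2, 3, 4, 5}
Tree: B1–B2
Each bag holds 5 vertices, so the decomposition has width 4, which upper-bounds the treewidth. On the other hand G contains the 5-clique {0, 1, 2, 3, 4}. A clique must lie in a single bag of any decomposition, so no decomposition can have width below 4. Hence tw(G) = 4 exactly.

4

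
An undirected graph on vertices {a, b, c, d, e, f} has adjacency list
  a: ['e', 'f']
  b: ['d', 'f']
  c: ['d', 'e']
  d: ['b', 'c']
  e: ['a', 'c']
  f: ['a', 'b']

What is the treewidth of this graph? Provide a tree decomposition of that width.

The largest bag has 3 vertices, giving width 2; this decomposition certifies tw(G) ≤ 2. The edges e–c–d–b–f–a–e form a cycle, so G is not a tree and its treewidth is at least 2. Combining the bounds, tw(G) = 2.

Treewidth 2.
One such decomposition:
Bags: B1 = {c, d, e}  B2 = {b, d, e}  B3 = {b, e, f}  B4 = {a, e, f}
Tree: B1–B2, B2–B3, B3–B4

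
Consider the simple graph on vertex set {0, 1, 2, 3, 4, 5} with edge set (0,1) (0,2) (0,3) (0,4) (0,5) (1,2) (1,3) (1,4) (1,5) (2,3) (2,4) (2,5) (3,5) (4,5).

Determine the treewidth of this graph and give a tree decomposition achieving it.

Every bag has size at most 5, so the width is 5 − 1 = 4 and tw(G) ≤ 4. For the lower bound, the 5 vertices {0, 1, 2, 3, 5} are pairwise adjacent, and any tree decomposition puts a clique entirely inside one bag — forcing width ≥ 4. Therefore the treewidth is 4.

Treewidth 4.
Bags: B1 = {0, 1, 2, 3, 5}  B2 = {0, 1, 2, 4, 5}
Tree: B1–B2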